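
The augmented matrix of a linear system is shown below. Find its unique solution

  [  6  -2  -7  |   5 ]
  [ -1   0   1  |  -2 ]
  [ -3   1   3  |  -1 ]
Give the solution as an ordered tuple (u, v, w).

(-1, 5, -3)

ρ1 -> 1/6·ρ1
ρ2 -> ρ2 + ρ1
ρ3 -> ρ3 + 3·ρ1
ρ2 -> -3·ρ2
ρ3 -> -2·ρ3
ρ2 -> ρ2 − 1/2·ρ3
ρ1 -> ρ1 + 7/6·ρ3
ρ1 -> ρ1 + 1/3·ρ2
Reading off the last column: u = -1, v = 5, w = -3.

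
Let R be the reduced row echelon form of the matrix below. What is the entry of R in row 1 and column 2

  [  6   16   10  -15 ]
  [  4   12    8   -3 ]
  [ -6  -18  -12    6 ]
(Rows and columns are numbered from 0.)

R1 -> 1/6·R1
  [  1  8/3  5/3  -5/2 ]
  [  4   12    8    -3 ]
  [ -6  -18  -12     6 ]
R2 -> R2 − 4·R1
  [  1  8/3  5/3  -5/2 ]
  [  0  4/3  4/3     7 ]
  [ -6  -18  -12     6 ]
R3 -> R3 + 6·R1
  [ 1  8/3  5/3  -5/2 ]
  [ 0  4/3  4/3     7 ]
  [ 0   -2   -2    -9 ]
R2 -> 3/4·R2
  [ 1  8/3  5/3  -5/2 ]
  [ 0    1    1  21/4 ]
  [ 0   -2   -2    -9 ]
R3 -> R3 + 2·R2
  [ 1  8/3  5/3  -5/2 ]
  [ 0    1    1  21/4 ]
  [ 0    0    0   3/2 ]
R3 -> 2/3·R3
  [ 1  8/3  5/3  -5/2 ]
  [ 0    1    1  21/4 ]
  [ 0    0    0     1 ]
R2 -> R2 − 21/4·R3
  [ 1  8/3  5/3  -5/2 ]
  [ 0    1    1     0 ]
  [ 0    0    0     1 ]
R1 -> R1 + 5/2·R3
  [ 1  8/3  5/3  0 ]
  [ 0    1    1  0 ]
  [ 0    0    0  1 ]
R1 -> R1 − 8/3·R2
  [ 1  0  -1  0 ]
  [ 0  1   1  0 ]
  [ 0  0   0  1 ]

1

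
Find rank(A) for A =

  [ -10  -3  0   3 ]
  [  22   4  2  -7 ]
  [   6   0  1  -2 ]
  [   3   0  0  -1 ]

rank = 4

r1 := -1/10·r1
  [  1  3/10  0  -3/10 ]
  [ 22     4  2     -7 ]
  [  6     0  1     -2 ]
  [  3     0  0     -1 ]
r2 := r2 − 22·r1
  [ 1   3/10  0  -3/10 ]
  [ 0  -13/5  2   -2/5 ]
  [ 6      0  1     -2 ]
  [ 3      0  0     -1 ]
r3 := r3 − 6·r1
  [ 1   3/10  0  -3/10 ]
  [ 0  -13/5  2   -2/5 ]
  [ 0   -9/5  1   -1/5 ]
  [ 3      0  0     -1 ]
r4 := r4 − 3·r1
  [ 1   3/10  0  -3/10 ]
  [ 0  -13/5  2   -2/5 ]
  [ 0   -9/5  1   -1/5 ]
  [ 0  -9/10  0  -1/10 ]
r2 := -5/13·r2
  [ 1   3/10       0  -3/10 ]
  [ 0      1  -10/13   2/13 ]
  [ 0   -9/5       1   -1/5 ]
  [ 0  -9/10       0  -1/10 ]
r3 := r3 + 9/5·r2
  [ 1   3/10       0  -3/10 ]
  [ 0      1  -10/13   2/13 ]
  [ 0      0   -5/13   1/13 ]
  [ 0  -9/10       0  -1/10 ]
r4 := r4 + 9/10·r2
  [ 1  3/10       0  -3/10 ]
  [ 0     1  -10/13   2/13 ]
  [ 0     0   -5/13   1/13 ]
  [ 0     0   -9/13   1/26 ]
r3 := -13/5·r3
  [ 1  3/10       0  -3/10 ]
  [ 0     1  -10/13   2/13 ]
  [ 0     0       1   -1/5 ]
  [ 0     0   -9/13   1/26 ]
r4 := r4 + 9/13·r3
  [ 1  3/10       0  -3/10 ]
  [ 0     1  -10/13   2/13 ]
  [ 0     0       1   -1/5 ]
  [ 0     0       0  -1/10 ]
r4 := -10·r4
  [ 1  3/10       0  -3/10 ]
  [ 0     1  -10/13   2/13 ]
  [ 0     0       1   -1/5 ]
  [ 0     0       0      1 ]
r3 := r3 + 1/5·r4
  [ 1  3/10       0  -3/10 ]
  [ 0     1  -10/13   2/13 ]
  [ 0     0       1      0 ]
  [ 0     0       0      1 ]
r2 := r2 − 2/13·r4
  [ 1  3/10       0  -3/10 ]
  [ 0     1  -10/13      0 ]
  [ 0     0       1      0 ]
  [ 0     0       0      1 ]
r1 := r1 + 3/10·r4
  [ 1  3/10       0  0 ]
  [ 0     1  -10/13  0 ]
  [ 0     0       1  0 ]
  [ 0     0       0  1 ]
r2 := r2 + 10/13·r3
  [ 1  3/10  0  0 ]
  [ 0     1  0  0 ]
  [ 0     0  1  0 ]
  [ 0     0  0  1 ]
r1 := r1 − 3/10·r2
  [ 1  0  0  0 ]
  [ 0  1  0  0 ]
  [ 0  0  1  0 ]
  [ 0  0  0  1 ]
The reduced form has 4 nonzero rows.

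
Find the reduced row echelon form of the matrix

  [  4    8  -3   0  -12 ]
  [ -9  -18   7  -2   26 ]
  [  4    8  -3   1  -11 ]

R1 ← 1/4·R1
R2 ← R2 + 9·R1
R3 ← R3 − 4·R1
R2 ← 4·R2
R2 ← R2 + 8·R3
R1 ← R1 + 3/4·R2

[[1, 2, 0, 0, 0], [0, 0, 1, 0, 4], [0, 0, 0, 1, 1]]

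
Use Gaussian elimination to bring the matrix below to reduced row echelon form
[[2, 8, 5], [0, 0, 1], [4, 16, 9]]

r1 -> 1/2·r1
r3 -> r3 − 4·r1
r3 -> r3 + r2
r1 -> r1 − 5/2·r2

[[1, 4, 0], [0, 0, 1], [0, 0, 0]]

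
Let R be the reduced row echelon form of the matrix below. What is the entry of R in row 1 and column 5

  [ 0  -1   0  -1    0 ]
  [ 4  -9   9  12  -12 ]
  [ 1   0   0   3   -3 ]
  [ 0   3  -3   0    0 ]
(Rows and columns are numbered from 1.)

R1 ↔ R2
  [ 4  -9   9  12  -12 ]
  [ 0  -1   0  -1    0 ]
  [ 1   0   0   3   -3 ]
  [ 0   3  -3   0    0 ]
R1 -> 1/4·R1
  [ 1  -9/4  9/4   3  -3 ]
  [ 0    -1    0  -1   0 ]
  [ 1     0    0   3  -3 ]
  [ 0     3   -3   0   0 ]
R3 -> R3 − R1
  [ 1  -9/4   9/4   3  -3 ]
  [ 0    -1     0  -1   0 ]
  [ 0   9/4  -9/4   0   0 ]
  [ 0     3    -3   0   0 ]
R2 -> -1·R2
  [ 1  -9/4   9/4  3  -3 ]
  [ 0     1     0  1   0 ]
  [ 0   9/4  -9/4  0   0 ]
  [ 0     3    -3  0   0 ]
R3 -> R3 − 9/4·R2
  [ 1  -9/4   9/4     3  -3 ]
  [ 0     1     0     1   0 ]
  [ 0     0  -9/4  -9/4   0 ]
  [ 0     3    -3     0   0 ]
R4 -> R4 − 3·R2
  [ 1  -9/4   9/4     3  -3 ]
  [ 0     1     0     1   0 ]
  [ 0     0  -9/4  -9/4   0 ]
  [ 0     0    -3    -3   0 ]
R3 -> -4/9·R3
  [ 1  -9/4  9/4   3  -3 ]
  [ 0     1    0   1   0 ]
  [ 0     0    1   1   0 ]
  [ 0     0   -3  -3   0 ]
R4 -> R4 + 3·R3
  [ 1  -9/4  9/4  3  -3 ]
  [ 0     1    0  1   0 ]
  [ 0     0    1  1   0 ]
  [ 0     0    0  0   0 ]
R1 -> R1 − 9/4·R3
  [ 1  -9/4  0  3/4  -3 ]
  [ 0     1  0    1   0 ]
  [ 0     0  1    1   0 ]
  [ 0     0  0    0   0 ]
R1 -> R1 + 9/4·R2
  [ 1  0  0  3  -3 ]
  [ 0  1  0  1   0 ]
  [ 0  0  1  1   0 ]
  [ 0  0  0  0   0 ]

-3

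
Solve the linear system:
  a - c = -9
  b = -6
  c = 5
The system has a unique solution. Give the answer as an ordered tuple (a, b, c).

Form the augmented matrix and row-reduce:
  [ 1  0  -1  |  -9 ]
  [ 0  1   0  |  -6 ]
  [ 0  0   1  |   5 ]
r1 ← r1 + r3
Reading off the last column: a = -4, b = -6, c = 5.

(-4, -6, 5)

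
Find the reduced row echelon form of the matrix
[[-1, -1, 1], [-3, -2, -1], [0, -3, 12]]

Multiply ρ1 by -1.
  [  1   1  -1 ]
  [ -3  -2  -1 ]
  [  0  -3  12 ]
Add 3 times ρ1 to ρ2.
  [ 1   1  -1 ]
  [ 0   1  -4 ]
  [ 0  -3  12 ]
Add 3 times ρ2 to ρ3.
  [ 1  1  -1 ]
  [ 0  1  -4 ]
  [ 0  0   0 ]
Subtract ρ2 from ρ1.
  [ 1  0   3 ]
  [ 0  1  -4 ]
  [ 0  0   0 ]

[[1, 0, 3], [0, 1, -4], [0, 0, 0]]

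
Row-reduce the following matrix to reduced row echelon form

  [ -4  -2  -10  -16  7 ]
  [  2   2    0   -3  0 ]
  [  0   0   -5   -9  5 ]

Multiply r1 by -1/4.
  [ 1  1/2  5/2   4  -7/4 ]
  [ 2    2    0  -3     0 ]
  [ 0    0   -5  -9     5 ]
Subtract 2 times r1 from r2.
  [ 1  1/2  5/2    4  -7/4 ]
  [ 0    1   -5  -11   7/2 ]
  [ 0    0   -5   -9     5 ]
Multiply r3 by -1/5.
  [ 1  1/2  5/2    4  -7/4 ]
  [ 0    1   -5  -11   7/2 ]
  [ 0    0    1  9/5    -1 ]
Add 5 times r3 to r2.
  [ 1  1/2  5/2    4  -7/4 ]
  [ 0    1    0   -2  -3/2 ]
  [ 0    0    1  9/5    -1 ]
Subtract 5/2 times r3 from r1.
  [ 1  1/2  0  -1/2   3/4 ]
  [ 0    1  0    -2  -3/2 ]
  [ 0    0  1   9/5    -1 ]
Subtract 1/2 times r2 from r1.
  [ 1  0  0  1/2   3/2 ]
  [ 0  1  0   -2  -3/2 ]
  [ 0  0  1  9/5    -1 ]

[[1, 0, 0, 1/2, 3/2], [0, 1, 0, -2, -3/2], [0, 0, 1, 9/5, -1]]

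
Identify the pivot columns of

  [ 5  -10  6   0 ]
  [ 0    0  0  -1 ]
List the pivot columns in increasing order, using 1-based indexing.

1, 4

ρ1 := 1/5·ρ1
  [ 1  -2  6/5   0 ]
  [ 0   0    0  -1 ]
ρ2 := -1·ρ2
  [ 1  -2  6/5  0 ]
  [ 0   0    0  1 ]
Pivot columns are the columns containing a leading 1.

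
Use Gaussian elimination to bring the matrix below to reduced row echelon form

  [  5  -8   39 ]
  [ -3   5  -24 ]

[[1, 0, 3], [0, 1, -3]]

Multiply R1 by 1/5.
  [  1  -8/5  39/5 ]
  [ -3     5   -24 ]
Add 3 times R1 to R2.
  [ 1  -8/5  39/5 ]
  [ 0   1/5  -3/5 ]
Multiply R2 by 5.
  [ 1  -8/5  39/5 ]
  [ 0     1    -3 ]
Add 8/5 times R2 to R1.
  [ 1  0   3 ]
  [ 0  1  -3 ]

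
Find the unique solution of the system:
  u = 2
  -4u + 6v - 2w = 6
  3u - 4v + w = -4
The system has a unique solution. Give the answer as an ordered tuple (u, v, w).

Form the augmented matrix and row-reduce:
  [  1   0   0  |   2 ]
  [ -4   6  -2  |   6 ]
  [  3  -4   1  |  -4 ]
ρ2 → ρ2 + 4·ρ1
  [ 1   0   0  |   2 ]
  [ 0   6  -2  |  14 ]
  [ 3  -4   1  |  -4 ]
ρ3 → ρ3 − 3·ρ1
  [ 1   0   0  |    2 ]
  [ 0   6  -2  |   14 ]
  [ 0  -4   1  |  -10 ]
ρ2 → 1/6·ρ2
  [ 1   0     0  |    2 ]
  [ 0   1  -1/3  |  7/3 ]
  [ 0  -4     1  |  -10 ]
ρ3 → ρ3 + 4·ρ2
  [ 1  0     0  |     2 ]
  [ 0  1  -1/3  |   7/3 ]
  [ 0  0  -1/3  |  -2/3 ]
ρ3 → -3·ρ3
  [ 1  0     0  |    2 ]
  [ 0  1  -1/3  |  7/3 ]
  [ 0  0     1  |    2 ]
ρ2 → ρ2 + 1/3·ρ3
  [ 1  0  0  |  2 ]
  [ 0  1  0  |  3 ]
  [ 0  0  1  |  2 ]
Reading off the last column: u = 2, v = 3, w = 2.

(2, 3, 2)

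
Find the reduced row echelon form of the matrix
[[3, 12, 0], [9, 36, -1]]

R1 → 1/3·R1
  [ 1   4   0 ]
  [ 9  36  -1 ]
R2 → R2 − 9·R1
  [ 1  4   0 ]
  [ 0  0  -1 ]
R2 → -1·R2
  [ 1  4  0 ]
  [ 0  0  1 ]

[[1, 4, 0], [0, 0, 1]]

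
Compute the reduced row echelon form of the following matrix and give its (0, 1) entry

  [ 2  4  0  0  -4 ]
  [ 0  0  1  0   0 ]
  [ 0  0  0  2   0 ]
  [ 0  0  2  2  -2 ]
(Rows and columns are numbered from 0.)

2

ρ1 := 1/2·ρ1
  [ 1  2  0  0  -2 ]
  [ 0  0  1  0   0 ]
  [ 0  0  0  2   0 ]
  [ 0  0  2  2  -2 ]
ρ4 := ρ4 − 2·ρ2
  [ 1  2  0  0  -2 ]
  [ 0  0  1  0   0 ]
  [ 0  0  0  2   0 ]
  [ 0  0  0  2  -2 ]
ρ3 := 1/2·ρ3
  [ 1  2  0  0  -2 ]
  [ 0  0  1  0   0 ]
  [ 0  0  0  1   0 ]
  [ 0  0  0  2  -2 ]
ρ4 := ρ4 − 2·ρ3
  [ 1  2  0  0  -2 ]
  [ 0  0  1  0   0 ]
  [ 0  0  0  1   0 ]
  [ 0  0  0  0  -2 ]
ρ4 := -1/2·ρ4
  [ 1  2  0  0  -2 ]
  [ 0  0  1  0   0 ]
  [ 0  0  0  1   0 ]
  [ 0  0  0  0   1 ]
ρ1 := ρ1 + 2·ρ4
  [ 1  2  0  0  0 ]
  [ 0  0  1  0  0 ]
  [ 0  0  0  1  0 ]
  [ 0  0  0  0  1 ]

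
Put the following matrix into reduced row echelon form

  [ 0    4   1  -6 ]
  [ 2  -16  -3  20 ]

R1 <-> R2
  [ 2  -16  -3  20 ]
  [ 0    4   1  -6 ]
R1 ← 1/2·R1
  [ 1  -8  -3/2  10 ]
  [ 0   4     1  -6 ]
R2 ← 1/4·R2
  [ 1  -8  -3/2    10 ]
  [ 0   1   1/4  -3/2 ]
R1 ← R1 + 8·R2
  [ 1  0  1/2    -2 ]
  [ 0  1  1/4  -3/2 ]

[[1, 0, 1/2, -2], [0, 1, 1/4, -3/2]]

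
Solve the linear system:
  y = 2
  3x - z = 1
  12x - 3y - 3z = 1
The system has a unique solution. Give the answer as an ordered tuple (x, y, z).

(4/3, 2, 3)

Form the augmented matrix and row-reduce:
  [  0   1   0  |  2 ]
  [  3   0  -1  |  1 ]
  [ 12  -3  -3  |  1 ]
r1 <-> r2
  [  3   0  -1  |  1 ]
  [  0   1   0  |  2 ]
  [ 12  -3  -3  |  1 ]
r1 → 1/3·r1
  [  1   0  -1/3  |  1/3 ]
  [  0   1     0  |    2 ]
  [ 12  -3    -3  |    1 ]
r3 → r3 − 12·r1
  [ 1   0  -1/3  |  1/3 ]
  [ 0   1     0  |    2 ]
  [ 0  -3     1  |   -3 ]
r3 → r3 + 3·r2
  [ 1  0  -1/3  |  1/3 ]
  [ 0  1     0  |    2 ]
  [ 0  0     1  |    3 ]
r1 → r1 + 1/3·r3
  [ 1  0  0  |  4/3 ]
  [ 0  1  0  |    2 ]
  [ 0  0  1  |    3 ]
Reading off the last column: x = 4/3, y = 2, z = 3.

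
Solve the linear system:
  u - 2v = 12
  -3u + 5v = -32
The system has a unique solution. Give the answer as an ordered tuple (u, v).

(4, -4)

Form the augmented matrix and row-reduce:
  [  1  -2  |   12 ]
  [ -3   5  |  -32 ]
r2 -> r2 + 3·r1
r2 -> -1·r2
r1 -> r1 + 2·r2
Reading off the last column: u = 4, v = -4.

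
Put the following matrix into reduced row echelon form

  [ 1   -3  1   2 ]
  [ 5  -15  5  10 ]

ρ2 → ρ2 − 5·ρ1

[[1, -3, 1, 2], [0, 0, 0, 0]]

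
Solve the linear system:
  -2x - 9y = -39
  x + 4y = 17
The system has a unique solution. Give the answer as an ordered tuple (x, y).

Form the augmented matrix and row-reduce:
  [ -2  -9  |  -39 ]
  [  1   4  |   17 ]
r1 := -1/2·r1
  [ 1  9/2  |  39/2 ]
  [ 1    4  |    17 ]
r2 := r2 − r1
  [ 1   9/2  |  39/2 ]
  [ 0  -1/2  |  -5/2 ]
r2 := -2·r2
  [ 1  9/2  |  39/2 ]
  [ 0    1  |     5 ]
r1 := r1 − 9/2·r2
  [ 1  0  |  -3 ]
  [ 0  1  |   5 ]
Reading off the last column: x = -3, y = 5.

(-3, 5)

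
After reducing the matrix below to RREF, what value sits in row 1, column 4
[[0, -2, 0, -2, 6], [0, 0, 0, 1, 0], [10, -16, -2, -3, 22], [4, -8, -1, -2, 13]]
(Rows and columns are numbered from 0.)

ρ1 ↔ ρ3
  [ 10  -16  -2  -3  22 ]
  [  0    0   0   1   0 ]
  [  0   -2   0  -2   6 ]
  [  4   -8  -1  -2  13 ]
ρ1 := 1/10·ρ1
  [ 1  -8/5  -1/5  -3/10  11/5 ]
  [ 0     0     0      1     0 ]
  [ 0    -2     0     -2     6 ]
  [ 4    -8    -1     -2    13 ]
ρ4 := ρ4 − 4·ρ1
  [ 1  -8/5  -1/5  -3/10  11/5 ]
  [ 0     0     0      1     0 ]
  [ 0    -2     0     -2     6 ]
  [ 0  -8/5  -1/5   -4/5  21/5 ]
ρ2 ↔ ρ3
  [ 1  -8/5  -1/5  -3/10  11/5 ]
  [ 0    -2     0     -2     6 ]
  [ 0     0     0      1     0 ]
  [ 0  -8/5  -1/5   -4/5  21/5 ]
ρ2 := -1/2·ρ2
  [ 1  -8/5  -1/5  -3/10  11/5 ]
  [ 0     1     0      1    -3 ]
  [ 0     0     0      1     0 ]
  [ 0  -8/5  -1/5   -4/5  21/5 ]
ρ4 := ρ4 + 8/5·ρ2
  [ 1  -8/5  -1/5  -3/10  11/5 ]
  [ 0     1     0      1    -3 ]
  [ 0     0     0      1     0 ]
  [ 0     0  -1/5    4/5  -3/5 ]
ρ3 ↔ ρ4
  [ 1  -8/5  -1/5  -3/10  11/5 ]
  [ 0     1     0      1    -3 ]
  [ 0     0  -1/5    4/5  -3/5 ]
  [ 0     0     0      1     0 ]
ρ3 := -5·ρ3
  [ 1  -8/5  -1/5  -3/10  11/5 ]
  [ 0     1     0      1    -3 ]
  [ 0     0     1     -4     3 ]
  [ 0     0     0      1     0 ]
ρ3 := ρ3 + 4·ρ4
  [ 1  -8/5  -1/5  -3/10  11/5 ]
  [ 0     1     0      1    -3 ]
  [ 0     0     1      0     3 ]
  [ 0     0     0      1     0 ]
ρ2 := ρ2 − ρ4
  [ 1  -8/5  -1/5  -3/10  11/5 ]
  [ 0     1     0      0    -3 ]
  [ 0     0     1      0     3 ]
  [ 0     0     0      1     0 ]
ρ1 := ρ1 + 3/10·ρ4
  [ 1  -8/5  -1/5  0  11/5 ]
  [ 0     1     0  0    -3 ]
  [ 0     0     1  0     3 ]
  [ 0     0     0  1     0 ]
ρ1 := ρ1 + 1/5·ρ3
  [ 1  -8/5  0  0  14/5 ]
  [ 0     1  0  0    -3 ]
  [ 0     0  1  0     3 ]
  [ 0     0  0  1     0 ]
ρ1 := ρ1 + 8/5·ρ2
  [ 1  0  0  0  -2 ]
  [ 0  1  0  0  -3 ]
  [ 0  0  1  0   3 ]
  [ 0  0  0  1   0 ]

-3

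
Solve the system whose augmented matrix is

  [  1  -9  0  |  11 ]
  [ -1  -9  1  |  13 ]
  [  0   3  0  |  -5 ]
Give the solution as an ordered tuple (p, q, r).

(-4, -5/3, -6)

Add R1 to R2.
  [ 1   -9  0  |  11 ]
  [ 0  -18  1  |  24 ]
  [ 0    3  0  |  -5 ]
Multiply R2 by -1/18.
  [ 1  -9      0  |    11 ]
  [ 0   1  -1/18  |  -4/3 ]
  [ 0   3      0  |    -5 ]
Subtract 3 times R2 from R3.
  [ 1  -9      0  |    11 ]
  [ 0   1  -1/18  |  -4/3 ]
  [ 0   0    1/6  |    -1 ]
Multiply R3 by 6.
  [ 1  -9      0  |    11 ]
  [ 0   1  -1/18  |  -4/3 ]
  [ 0   0      1  |    -6 ]
Add 1/18 times R3 to R2.
  [ 1  -9  0  |    11 ]
  [ 0   1  0  |  -5/3 ]
  [ 0   0  1  |    -6 ]
Add 9 times R2 to R1.
  [ 1  0  0  |    -4 ]
  [ 0  1  0  |  -5/3 ]
  [ 0  0  1  |    -6 ]
Reading off the last column: p = -4, q = -5/3, r = -6.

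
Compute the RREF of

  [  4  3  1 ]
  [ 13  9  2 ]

[[1, 0, -1], [0, 1, 5/3]]

R1 ← 1/4·R1
R2 ← R2 − 13·R1
R2 ← -4/3·R2
R1 ← R1 − 3/4·R2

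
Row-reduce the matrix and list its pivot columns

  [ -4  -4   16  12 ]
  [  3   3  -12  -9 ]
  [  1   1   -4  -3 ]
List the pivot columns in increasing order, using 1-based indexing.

ρ1 := -1/4·ρ1
  [ 1  1   -4  -3 ]
  [ 3  3  -12  -9 ]
  [ 1  1   -4  -3 ]
ρ2 := ρ2 − 3·ρ1
  [ 1  1  -4  -3 ]
  [ 0  0   0   0 ]
  [ 1  1  -4  -3 ]
ρ3 := ρ3 − ρ1
  [ 1  1  -4  -3 ]
  [ 0  0   0   0 ]
  [ 0  0   0   0 ]
Pivot columns are the columns containing a leading 1.

1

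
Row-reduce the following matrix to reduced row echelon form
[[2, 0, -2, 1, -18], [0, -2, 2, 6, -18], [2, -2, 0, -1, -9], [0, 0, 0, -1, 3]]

[[1, 0, -1, 0, 0], [0, 1, -1, 0, 0], [0, 0, 0, 1, 0], [0, 0, 0, 0, 1]]

R1 → 1/2·R1
  [ 1   0  -1  1/2   -9 ]
  [ 0  -2   2    6  -18 ]
  [ 2  -2   0   -1   -9 ]
  [ 0   0   0   -1    3 ]
R3 → R3 − 2·R1
  [ 1   0  -1  1/2   -9 ]
  [ 0  -2   2    6  -18 ]
  [ 0  -2   2   -2    9 ]
  [ 0   0   0   -1    3 ]
R2 → -1/2·R2
  [ 1   0  -1  1/2  -9 ]
  [ 0   1  -1   -3   9 ]
  [ 0  -2   2   -2   9 ]
  [ 0   0   0   -1   3 ]
R3 → R3 + 2·R2
  [ 1  0  -1  1/2  -9 ]
  [ 0  1  -1   -3   9 ]
  [ 0  0   0   -8  27 ]
  [ 0  0   0   -1   3 ]
R3 → -1/8·R3
  [ 1  0  -1  1/2     -9 ]
  [ 0  1  -1   -3      9 ]
  [ 0  0   0    1  -27/8 ]
  [ 0  0   0   -1      3 ]
R4 → R4 + R3
  [ 1  0  -1  1/2     -9 ]
  [ 0  1  -1   -3      9 ]
  [ 0  0   0    1  -27/8 ]
  [ 0  0   0    0   -3/8 ]
R4 → -8/3·R4
  [ 1  0  -1  1/2     -9 ]
  [ 0  1  -1   -3      9 ]
  [ 0  0   0    1  -27/8 ]
  [ 0  0   0    0      1 ]
R3 → R3 + 27/8·R4
  [ 1  0  -1  1/2  -9 ]
  [ 0  1  -1   -3   9 ]
  [ 0  0   0    1   0 ]
  [ 0  0   0    0   1 ]
R2 → R2 − 9·R4
  [ 1  0  -1  1/2  -9 ]
  [ 0  1  -1   -3   0 ]
  [ 0  0   0    1   0 ]
  [ 0  0   0    0   1 ]
R1 → R1 + 9·R4
  [ 1  0  -1  1/2  0 ]
  [ 0  1  -1   -3  0 ]
  [ 0  0   0    1  0 ]
  [ 0  0   0    0  1 ]
R2 → R2 + 3·R3
  [ 1  0  -1  1/2  0 ]
  [ 0  1  -1    0  0 ]
  [ 0  0   0    1  0 ]
  [ 0  0   0    0  1 ]
R1 → R1 − 1/2·R3
  [ 1  0  -1  0  0 ]
  [ 0  1  -1  0  0 ]
  [ 0  0   0  1  0 ]
  [ 0  0   0  0  1 ]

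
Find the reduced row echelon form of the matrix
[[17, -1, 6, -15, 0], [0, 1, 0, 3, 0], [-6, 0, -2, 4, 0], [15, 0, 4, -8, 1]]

[[1, 0, 0, 0, 0], [0, 1, 0, 3, 0], [0, 0, 1, -2, 0], [0, 0, 0, 0, 1]]

ρ1 → 1/17·ρ1
  [  1  -1/17  6/17  -15/17  0 ]
  [  0      1     0       3  0 ]
  [ -6      0    -2       4  0 ]
  [ 15      0     4      -8  1 ]
ρ3 → ρ3 + 6·ρ1
  [  1  -1/17  6/17  -15/17  0 ]
  [  0      1     0       3  0 ]
  [  0  -6/17  2/17  -22/17  0 ]
  [ 15      0     4      -8  1 ]
ρ4 → ρ4 − 15·ρ1
  [ 1  -1/17    6/17  -15/17  0 ]
  [ 0      1       0       3  0 ]
  [ 0  -6/17    2/17  -22/17  0 ]
  [ 0  15/17  -22/17   89/17  1 ]
ρ3 → ρ3 + 6/17·ρ2
  [ 1  -1/17    6/17  -15/17  0 ]
  [ 0      1       0       3  0 ]
  [ 0      0    2/17   -4/17  0 ]
  [ 0  15/17  -22/17   89/17  1 ]
ρ4 → ρ4 − 15/17·ρ2
  [ 1  -1/17    6/17  -15/17  0 ]
  [ 0      1       0       3  0 ]
  [ 0      0    2/17   -4/17  0 ]
  [ 0      0  -22/17   44/17  1 ]
ρ3 → 17/2·ρ3
  [ 1  -1/17    6/17  -15/17  0 ]
  [ 0      1       0       3  0 ]
  [ 0      0       1      -2  0 ]
  [ 0      0  -22/17   44/17  1 ]
ρ4 → ρ4 + 22/17·ρ3
  [ 1  -1/17  6/17  -15/17  0 ]
  [ 0      1     0       3  0 ]
  [ 0      0     1      -2  0 ]
  [ 0      0     0       0  1 ]
ρ1 → ρ1 − 6/17·ρ3
  [ 1  -1/17  0  -3/17  0 ]
  [ 0      1  0      3  0 ]
  [ 0      0  1     -2  0 ]
  [ 0      0  0      0  1 ]
ρ1 → ρ1 + 1/17·ρ2
  [ 1  0  0   0  0 ]
  [ 0  1  0   3  0 ]
  [ 0  0  1  -2  0 ]
  [ 0  0  0   0  1 ]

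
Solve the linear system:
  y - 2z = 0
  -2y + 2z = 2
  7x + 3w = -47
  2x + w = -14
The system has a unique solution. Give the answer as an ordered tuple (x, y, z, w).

(-5, -2, -1, -4)

Form the augmented matrix and row-reduce:
  [ 0   1  -2  0  |    0 ]
  [ 0  -2   2  0  |    2 ]
  [ 7   0   0  3  |  -47 ]
  [ 2   0   0  1  |  -14 ]
r1 ↔ r3
r1 := 1/7·r1
r4 := r4 − 2·r1
r2 := -1/2·r2
r3 := r3 − r2
r3 := -1·r3
r4 := 7·r4
r1 := r1 − 3/7·r4
r2 := r2 + r3
Reading off the last column: x = -5, y = -2, z = -1, w = -4.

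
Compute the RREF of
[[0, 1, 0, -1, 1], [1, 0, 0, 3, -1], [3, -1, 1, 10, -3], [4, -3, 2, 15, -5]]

ρ1 <=> ρ2
  [ 1   0  0   3  -1 ]
  [ 0   1  0  -1   1 ]
  [ 3  -1  1  10  -3 ]
  [ 4  -3  2  15  -5 ]
ρ3 -> ρ3 − 3·ρ1
  [ 1   0  0   3  -1 ]
  [ 0   1  0  -1   1 ]
  [ 0  -1  1   1   0 ]
  [ 4  -3  2  15  -5 ]
ρ4 -> ρ4 − 4·ρ1
  [ 1   0  0   3  -1 ]
  [ 0   1  0  -1   1 ]
  [ 0  -1  1   1   0 ]
  [ 0  -3  2   3  -1 ]
ρ3 -> ρ3 + ρ2
  [ 1   0  0   3  -1 ]
  [ 0   1  0  -1   1 ]
  [ 0   0  1   0   1 ]
  [ 0  -3  2   3  -1 ]
ρ4 -> ρ4 + 3·ρ2
  [ 1  0  0   3  -1 ]
  [ 0  1  0  -1   1 ]
  [ 0  0  1   0   1 ]
  [ 0  0  2   0   2 ]
ρ4 -> ρ4 − 2·ρ3
  [ 1  0  0   3  -1 ]
  [ 0  1  0  -1   1 ]
  [ 0  0  1   0   1 ]
  [ 0  0  0   0   0 ]

[[1, 0, 0, 3, -1], [0, 1, 0, -1, 1], [0, 0, 1, 0, 1], [0, 0, 0, 0, 0]]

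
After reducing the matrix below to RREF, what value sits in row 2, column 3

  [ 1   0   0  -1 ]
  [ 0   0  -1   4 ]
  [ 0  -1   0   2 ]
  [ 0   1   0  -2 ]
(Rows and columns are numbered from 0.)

-4

ρ2 <-> ρ3
  [ 1   0   0  -1 ]
  [ 0  -1   0   2 ]
  [ 0   0  -1   4 ]
  [ 0   1   0  -2 ]
ρ2 ← -1·ρ2
  [ 1  0   0  -1 ]
  [ 0  1   0  -2 ]
  [ 0  0  -1   4 ]
  [ 0  1   0  -2 ]
ρ4 ← ρ4 − ρ2
  [ 1  0   0  -1 ]
  [ 0  1   0  -2 ]
  [ 0  0  -1   4 ]
  [ 0  0   0   0 ]
ρ3 ← -1·ρ3
  [ 1  0  0  -1 ]
  [ 0  1  0  -2 ]
  [ 0  0  1  -4 ]
  [ 0  0  0   0 ]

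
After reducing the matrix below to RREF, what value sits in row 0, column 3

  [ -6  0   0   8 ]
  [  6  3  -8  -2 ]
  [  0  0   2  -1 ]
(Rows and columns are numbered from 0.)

R1 -> -1/6·R1
  [ 1  0   0  -4/3 ]
  [ 6  3  -8    -2 ]
  [ 0  0   2    -1 ]
R2 -> R2 − 6·R1
  [ 1  0   0  -4/3 ]
  [ 0  3  -8     6 ]
  [ 0  0   2    -1 ]
R2 -> 1/3·R2
  [ 1  0     0  -4/3 ]
  [ 0  1  -8/3     2 ]
  [ 0  0     2    -1 ]
R3 -> 1/2·R3
  [ 1  0     0  -4/3 ]
  [ 0  1  -8/3     2 ]
  [ 0  0     1  -1/2 ]
R2 -> R2 + 8/3·R3
  [ 1  0  0  -4/3 ]
  [ 0  1  0   2/3 ]
  [ 0  0  1  -1/2 ]

-4/3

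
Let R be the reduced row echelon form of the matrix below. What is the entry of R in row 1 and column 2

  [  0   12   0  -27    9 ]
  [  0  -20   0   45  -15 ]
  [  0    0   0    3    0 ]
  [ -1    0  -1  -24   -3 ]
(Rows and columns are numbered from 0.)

ρ1 ↔ ρ4
  [ -1    0  -1  -24   -3 ]
  [  0  -20   0   45  -15 ]
  [  0    0   0    3    0 ]
  [  0   12   0  -27    9 ]
ρ1 -> -1·ρ1
  [ 1    0  1   24    3 ]
  [ 0  -20  0   45  -15 ]
  [ 0    0  0    3    0 ]
  [ 0   12  0  -27    9 ]
ρ2 -> -1/20·ρ2
  [ 1   0  1    24    3 ]
  [ 0   1  0  -9/4  3/4 ]
  [ 0   0  0     3    0 ]
  [ 0  12  0   -27    9 ]
ρ4 -> ρ4 − 12·ρ2
  [ 1  0  1    24    3 ]
  [ 0  1  0  -9/4  3/4 ]
  [ 0  0  0     3    0 ]
  [ 0  0  0     0    0 ]
ρ3 -> 1/3·ρ3
  [ 1  0  1    24    3 ]
  [ 0  1  0  -9/4  3/4 ]
  [ 0  0  0     1    0 ]
  [ 0  0  0     0    0 ]
ρ2 -> ρ2 + 9/4·ρ3
  [ 1  0  1  24    3 ]
  [ 0  1  0   0  3/4 ]
  [ 0  0  0   1    0 ]
  [ 0  0  0   0    0 ]
ρ1 -> ρ1 − 24·ρ3
  [ 1  0  1  0    3 ]
  [ 0  1  0  0  3/4 ]
  [ 0  0  0  1    0 ]
  [ 0  0  0  0    0 ]

0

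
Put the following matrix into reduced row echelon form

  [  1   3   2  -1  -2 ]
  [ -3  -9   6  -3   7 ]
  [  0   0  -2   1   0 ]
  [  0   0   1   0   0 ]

[[1, 3, 0, 0, 0], [0, 0, 1, 0, 0], [0, 0, 0, 1, 0], [0, 0, 0, 0, 1]]

Add 3 times r1 to r2.
  [ 1  3   2  -1  -2 ]
  [ 0  0  12  -6   1 ]
  [ 0  0  -2   1   0 ]
  [ 0  0   1   0   0 ]
Multiply r2 by 1/12.
  [ 1  3   2    -1    -2 ]
  [ 0  0   1  -1/2  1/12 ]
  [ 0  0  -2     1     0 ]
  [ 0  0   1     0     0 ]
Add 2 times r2 to r3.
  [ 1  3  2    -1    -2 ]
  [ 0  0  1  -1/2  1/12 ]
  [ 0  0  0     0   1/6 ]
  [ 0  0  1     0     0 ]
Subtract r2 from r4.
  [ 1  3  2    -1     -2 ]
  [ 0  0  1  -1/2   1/12 ]
  [ 0  0  0     0    1/6 ]
  [ 0  0  0   1/2  -1/12 ]
Swap r3 and r4.
  [ 1  3  2    -1     -2 ]
  [ 0  0  1  -1/2   1/12 ]
  [ 0  0  0   1/2  -1/12 ]
  [ 0  0  0     0    1/6 ]
Multiply r3 by 2.
  [ 1  3  2    -1    -2 ]
  [ 0  0  1  -1/2  1/12 ]
  [ 0  0  0     1  -1/6 ]
  [ 0  0  0     0   1/6 ]
Multiply r4 by 6.
  [ 1  3  2    -1    -2 ]
  [ 0  0  1  -1/2  1/12 ]
  [ 0  0  0     1  -1/6 ]
  [ 0  0  0     0     1 ]
Add 1/6 times r4 to r3.
  [ 1  3  2    -1    -2 ]
  [ 0  0  1  -1/2  1/12 ]
  [ 0  0  0     1     0 ]
  [ 0  0  0     0     1 ]
Subtract 1/12 times r4 from r2.
  [ 1  3  2    -1  -2 ]
  [ 0  0  1  -1/2   0 ]
  [ 0  0  0     1   0 ]
  [ 0  0  0     0   1 ]
Add 2 times r4 to r1.
  [ 1  3  2    -1  0 ]
  [ 0  0  1  -1/2  0 ]
  [ 0  0  0     1  0 ]
  [ 0  0  0     0  1 ]
Add 1/2 times r3 to r2.
  [ 1  3  2  -1  0 ]
  [ 0  0  1   0  0 ]
  [ 0  0  0   1  0 ]
  [ 0  0  0   0  1 ]
Add r3 to r1.
  [ 1  3  2  0  0 ]
  [ 0  0  1  0  0 ]
  [ 0  0  0  1  0 ]
  [ 0  0  0  0  1 ]
Subtract 2 times r2 from r1.
  [ 1  3  0  0  0 ]
  [ 0  0  1  0  0 ]
  [ 0  0  0  1  0 ]
  [ 0  0  0  0  1 ]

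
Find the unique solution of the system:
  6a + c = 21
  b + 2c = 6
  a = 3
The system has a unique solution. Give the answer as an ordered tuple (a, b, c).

(3, 0, 3)

Form the augmented matrix and row-reduce:
  [ 6  0  1  |  21 ]
  [ 0  1  2  |   6 ]
  [ 1  0  0  |   3 ]
Multiply R1 by 1/6.
  [ 1  0  1/6  |  7/2 ]
  [ 0  1    2  |    6 ]
  [ 1  0    0  |    3 ]
Subtract R1 from R3.
  [ 1  0   1/6  |   7/2 ]
  [ 0  1     2  |     6 ]
  [ 0  0  -1/6  |  -1/2 ]
Multiply R3 by -6.
  [ 1  0  1/6  |  7/2 ]
  [ 0  1    2  |    6 ]
  [ 0  0    1  |    3 ]
Subtract 2 times R3 from R2.
  [ 1  0  1/6  |  7/2 ]
  [ 0  1    0  |    0 ]
  [ 0  0    1  |    3 ]
Subtract 1/6 times R3 from R1.
  [ 1  0  0  |  3 ]
  [ 0  1  0  |  0 ]
  [ 0  0  1  |  3 ]
Reading off the last column: a = 3, b = 0, c = 3.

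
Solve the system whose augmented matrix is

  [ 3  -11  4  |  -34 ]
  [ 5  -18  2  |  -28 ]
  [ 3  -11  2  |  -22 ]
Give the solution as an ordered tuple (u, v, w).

(4, 2, -6)

ρ1 := 1/3·ρ1
  [ 1  -11/3  4/3  |  -34/3 ]
  [ 5    -18    2  |    -28 ]
  [ 3    -11    2  |    -22 ]
ρ2 := ρ2 − 5·ρ1
  [ 1  -11/3    4/3  |  -34/3 ]
  [ 0    1/3  -14/3  |   86/3 ]
  [ 3    -11      2  |    -22 ]
ρ3 := ρ3 − 3·ρ1
  [ 1  -11/3    4/3  |  -34/3 ]
  [ 0    1/3  -14/3  |   86/3 ]
  [ 0      0     -2  |     12 ]
ρ2 := 3·ρ2
  [ 1  -11/3  4/3  |  -34/3 ]
  [ 0      1  -14  |     86 ]
  [ 0      0   -2  |     12 ]
ρ3 := -1/2·ρ3
  [ 1  -11/3  4/3  |  -34/3 ]
  [ 0      1  -14  |     86 ]
  [ 0      0    1  |     -6 ]
ρ2 := ρ2 + 14·ρ3
  [ 1  -11/3  4/3  |  -34/3 ]
  [ 0      1    0  |      2 ]
  [ 0      0    1  |     -6 ]
ρ1 := ρ1 − 4/3·ρ3
  [ 1  -11/3  0  |  -10/3 ]
  [ 0      1  0  |      2 ]
  [ 0      0  1  |     -6 ]
ρ1 := ρ1 + 11/3·ρ2
  [ 1  0  0  |   4 ]
  [ 0  1  0  |   2 ]
  [ 0  0  1  |  -6 ]
Reading off the last column: u = 4, v = 2, w = -6.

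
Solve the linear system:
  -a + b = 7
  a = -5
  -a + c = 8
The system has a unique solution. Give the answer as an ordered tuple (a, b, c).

(-5, 2, 3)

Form the augmented matrix and row-reduce:
  [ -1  1  0  |   7 ]
  [  1  0  0  |  -5 ]
  [ -1  0  1  |   8 ]
Multiply r1 by -1.
  [  1  -1  0  |  -7 ]
  [  1   0  0  |  -5 ]
  [ -1   0  1  |   8 ]
Subtract r1 from r2.
  [  1  -1  0  |  -7 ]
  [  0   1  0  |   2 ]
  [ -1   0  1  |   8 ]
Add r1 to r3.
  [ 1  -1  0  |  -7 ]
  [ 0   1  0  |   2 ]
  [ 0  -1  1  |   1 ]
Add r2 to r3.
  [ 1  -1  0  |  -7 ]
  [ 0   1  0  |   2 ]
  [ 0   0  1  |   3 ]
Add r2 to r1.
  [ 1  0  0  |  -5 ]
  [ 0  1  0  |   2 ]
  [ 0  0  1  |   3 ]
Reading off the last column: a = -5, b = 2, c = 3.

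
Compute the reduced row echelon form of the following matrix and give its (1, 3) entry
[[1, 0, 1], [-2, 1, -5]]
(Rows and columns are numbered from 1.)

1

R2 → R2 + 2·R1
  [ 1  0   1 ]
  [ 0  1  -3 ]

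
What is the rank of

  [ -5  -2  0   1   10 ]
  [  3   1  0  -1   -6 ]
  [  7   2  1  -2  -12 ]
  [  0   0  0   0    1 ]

R1 → -1/5·R1
R2 → R2 − 3·R1
R3 → R3 − 7·R1
R2 → -5·R2
R3 → R3 + 4/5·R2
R3 → R3 − 2·R4
R1 → R1 + 2·R4
R1 → R1 − 2/5·R2
The reduced form has 4 nonzero rows.

rank = 4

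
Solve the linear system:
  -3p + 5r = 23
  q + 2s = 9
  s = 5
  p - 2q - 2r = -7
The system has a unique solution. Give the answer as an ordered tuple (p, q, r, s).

(-1, -1, 4, 5)

Form the augmented matrix and row-reduce:
  [ -3   0   5  0  |  23 ]
  [  0   1   0  2  |   9 ]
  [  0   0   0  1  |   5 ]
  [  1  -2  -2  0  |  -7 ]
ρ1 ← -1/3·ρ1
  [ 1   0  -5/3  0  |  -23/3 ]
  [ 0   1     0  2  |      9 ]
  [ 0   0     0  1  |      5 ]
  [ 1  -2    -2  0  |     -7 ]
ρ4 ← ρ4 − ρ1
  [ 1   0  -5/3  0  |  -23/3 ]
  [ 0   1     0  2  |      9 ]
  [ 0   0     0  1  |      5 ]
  [ 0  -2  -1/3  0  |    2/3 ]
ρ4 ← ρ4 + 2·ρ2
  [ 1  0  -5/3  0  |  -23/3 ]
  [ 0  1     0  2  |      9 ]
  [ 0  0     0  1  |      5 ]
  [ 0  0  -1/3  4  |   56/3 ]
ρ3 <=> ρ4
  [ 1  0  -5/3  0  |  -23/3 ]
  [ 0  1     0  2  |      9 ]
  [ 0  0  -1/3  4  |   56/3 ]
  [ 0  0     0  1  |      5 ]
ρ3 ← -3·ρ3
  [ 1  0  -5/3    0  |  -23/3 ]
  [ 0  1     0    2  |      9 ]
  [ 0  0     1  -12  |    -56 ]
  [ 0  0     0    1  |      5 ]
ρ3 ← ρ3 + 12·ρ4
  [ 1  0  -5/3  0  |  -23/3 ]
  [ 0  1     0  2  |      9 ]
  [ 0  0     1  0  |      4 ]
  [ 0  0     0  1  |      5 ]
ρ2 ← ρ2 − 2·ρ4
  [ 1  0  -5/3  0  |  -23/3 ]
  [ 0  1     0  0  |     -1 ]
  [ 0  0     1  0  |      4 ]
  [ 0  0     0  1  |      5 ]
ρ1 ← ρ1 + 5/3·ρ3
  [ 1  0  0  0  |  -1 ]
  [ 0  1  0  0  |  -1 ]
  [ 0  0  1  0  |   4 ]
  [ 0  0  0  1  |   5 ]
Reading off the last column: p = -1, q = -1, r = 4, s = 5.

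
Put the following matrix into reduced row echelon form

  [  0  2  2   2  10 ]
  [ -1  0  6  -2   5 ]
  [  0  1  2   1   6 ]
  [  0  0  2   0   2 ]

[[1, 0, 0, 2, 1], [0, 1, 0, 1, 4], [0, 0, 1, 0, 1], [0, 0, 0, 0, 0]]

R1 ↔ R2
  [ -1  0  6  -2   5 ]
  [  0  2  2   2  10 ]
  [  0  1  2   1   6 ]
  [  0  0  2   0   2 ]
R1 -> -1·R1
  [ 1  0  -6  2  -5 ]
  [ 0  2   2  2  10 ]
  [ 0  1   2  1   6 ]
  [ 0  0   2  0   2 ]
R2 -> 1/2·R2
  [ 1  0  -6  2  -5 ]
  [ 0  1   1  1   5 ]
  [ 0  1   2  1   6 ]
  [ 0  0   2  0   2 ]
R3 -> R3 − R2
  [ 1  0  -6  2  -5 ]
  [ 0  1   1  1   5 ]
  [ 0  0   1  0   1 ]
  [ 0  0   2  0   2 ]
R4 -> R4 − 2·R3
  [ 1  0  -6  2  -5 ]
  [ 0  1   1  1   5 ]
  [ 0  0   1  0   1 ]
  [ 0  0   0  0   0 ]
R2 -> R2 − R3
  [ 1  0  -6  2  -5 ]
  [ 0  1   0  1   4 ]
  [ 0  0   1  0   1 ]
  [ 0  0   0  0   0 ]
R1 -> R1 + 6·R3
  [ 1  0  0  2  1 ]
  [ 0  1  0  1  4 ]
  [ 0  0  1  0  1 ]
  [ 0  0  0  0  0 ]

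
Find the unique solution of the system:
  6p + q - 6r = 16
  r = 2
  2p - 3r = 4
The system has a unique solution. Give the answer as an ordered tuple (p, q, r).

(5, -2, 2)

Form the augmented matrix and row-reduce:
  [ 6  1  -6  |  16 ]
  [ 0  0   1  |   2 ]
  [ 2  0  -3  |   4 ]
Multiply ρ1 by 1/6.
  [ 1  1/6  -1  |  8/3 ]
  [ 0    0   1  |    2 ]
  [ 2    0  -3  |    4 ]
Subtract 2 times ρ1 from ρ3.
  [ 1   1/6  -1  |   8/3 ]
  [ 0     0   1  |     2 ]
  [ 0  -1/3  -1  |  -4/3 ]
Swap ρ2 and ρ3.
  [ 1   1/6  -1  |   8/3 ]
  [ 0  -1/3  -1  |  -4/3 ]
  [ 0     0   1  |     2 ]
Multiply ρ2 by -3.
  [ 1  1/6  -1  |  8/3 ]
  [ 0    1   3  |    4 ]
  [ 0    0   1  |    2 ]
Subtract 3 times ρ3 from ρ2.
  [ 1  1/6  -1  |  8/3 ]
  [ 0    1   0  |   -2 ]
  [ 0    0   1  |    2 ]
Add ρ3 to ρ1.
  [ 1  1/6  0  |  14/3 ]
  [ 0    1  0  |    -2 ]
  [ 0    0  1  |     2 ]
Subtract 1/6 times ρ2 from ρ1.
  [ 1  0  0  |   5 ]
  [ 0  1  0  |  -2 ]
  [ 0  0  1  |   2 ]
Reading off the last column: p = 5, q = -2, r = 2.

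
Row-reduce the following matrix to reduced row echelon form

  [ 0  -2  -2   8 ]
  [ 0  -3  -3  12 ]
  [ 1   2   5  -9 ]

R1 <=> R3
  [ 1   2   5  -9 ]
  [ 0  -3  -3  12 ]
  [ 0  -2  -2   8 ]
R2 ← -1/3·R2
  [ 1   2   5  -9 ]
  [ 0   1   1  -4 ]
  [ 0  -2  -2   8 ]
R3 ← R3 + 2·R2
  [ 1  2  5  -9 ]
  [ 0  1  1  -4 ]
  [ 0  0  0   0 ]
R1 ← R1 − 2·R2
  [ 1  0  3  -1 ]
  [ 0  1  1  -4 ]
  [ 0  0  0   0 ]

[[1, 0, 3, -1], [0, 1, 1, -4], [0, 0, 0, 0]]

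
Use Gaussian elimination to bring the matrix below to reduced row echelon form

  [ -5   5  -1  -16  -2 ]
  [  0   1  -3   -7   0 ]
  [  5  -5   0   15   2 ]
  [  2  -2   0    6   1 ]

R1 := -1/5·R1
  [ 1  -1  1/5  16/5  2/5 ]
  [ 0   1   -3    -7    0 ]
  [ 5  -5    0    15    2 ]
  [ 2  -2    0     6    1 ]
R3 := R3 − 5·R1
  [ 1  -1  1/5  16/5  2/5 ]
  [ 0   1   -3    -7    0 ]
  [ 0   0   -1    -1    0 ]
  [ 2  -2    0     6    1 ]
R4 := R4 − 2·R1
  [ 1  -1   1/5  16/5  2/5 ]
  [ 0   1    -3    -7    0 ]
  [ 0   0    -1    -1    0 ]
  [ 0   0  -2/5  -2/5  1/5 ]
R3 := -1·R3
  [ 1  -1   1/5  16/5  2/5 ]
  [ 0   1    -3    -7    0 ]
  [ 0   0     1     1    0 ]
  [ 0   0  -2/5  -2/5  1/5 ]
R4 := R4 + 2/5·R3
  [ 1  -1  1/5  16/5  2/5 ]
  [ 0   1   -3    -7    0 ]
  [ 0   0    1     1    0 ]
  [ 0   0    0     0  1/5 ]
R4 := 5·R4
  [ 1  -1  1/5  16/5  2/5 ]
  [ 0   1   -3    -7    0 ]
  [ 0   0    1     1    0 ]
  [ 0   0    0     0    1 ]
R1 := R1 − 2/5·R4
  [ 1  -1  1/5  16/5  0 ]
  [ 0   1   -3    -7  0 ]
  [ 0   0    1     1  0 ]
  [ 0   0    0     0  1 ]
R2 := R2 + 3·R3
  [ 1  -1  1/5  16/5  0 ]
  [ 0   1    0    -4  0 ]
  [ 0   0    1     1  0 ]
  [ 0   0    0     0  1 ]
R1 := R1 − 1/5·R3
  [ 1  -1  0   3  0 ]
  [ 0   1  0  -4  0 ]
  [ 0   0  1   1  0 ]
  [ 0   0  0   0  1 ]
R1 := R1 + R2
  [ 1  0  0  -1  0 ]
  [ 0  1  0  -4  0 ]
  [ 0  0  1   1  0 ]
  [ 0  0  0   0  1 ]

[[1, 0, 0, -1, 0], [0, 1, 0, -4, 0], [0, 0, 1, 1, 0], [0, 0, 0, 0, 1]]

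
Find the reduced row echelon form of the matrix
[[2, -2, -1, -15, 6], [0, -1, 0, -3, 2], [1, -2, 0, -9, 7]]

[[1, 0, 0, -3, 3], [0, 1, 0, 3, -2], [0, 0, 1, 3, 4]]

r1 → 1/2·r1
  [ 1  -1  -1/2  -15/2  3 ]
  [ 0  -1     0     -3  2 ]
  [ 1  -2     0     -9  7 ]
r3 → r3 − r1
  [ 1  -1  -1/2  -15/2  3 ]
  [ 0  -1     0     -3  2 ]
  [ 0  -1   1/2   -3/2  4 ]
r2 → -1·r2
  [ 1  -1  -1/2  -15/2   3 ]
  [ 0   1     0      3  -2 ]
  [ 0  -1   1/2   -3/2   4 ]
r3 → r3 + r2
  [ 1  -1  -1/2  -15/2   3 ]
  [ 0   1     0      3  -2 ]
  [ 0   0   1/2    3/2   2 ]
r3 → 2·r3
  [ 1  -1  -1/2  -15/2   3 ]
  [ 0   1     0      3  -2 ]
  [ 0   0     1      3   4 ]
r1 → r1 + 1/2·r3
  [ 1  -1  0  -6   5 ]
  [ 0   1  0   3  -2 ]
  [ 0   0  1   3   4 ]
r1 → r1 + r2
  [ 1  0  0  -3   3 ]
  [ 0  1  0   3  -2 ]
  [ 0  0  1   3   4 ]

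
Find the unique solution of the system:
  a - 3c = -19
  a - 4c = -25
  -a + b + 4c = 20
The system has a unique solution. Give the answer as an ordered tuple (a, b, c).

(-1, -5, 6)

Form the augmented matrix and row-reduce:
  [  1  0  -3  |  -19 ]
  [  1  0  -4  |  -25 ]
  [ -1  1   4  |   20 ]
R2 ← R2 − R1
  [  1  0  -3  |  -19 ]
  [  0  0  -1  |   -6 ]
  [ -1  1   4  |   20 ]
R3 ← R3 + R1
  [ 1  0  -3  |  -19 ]
  [ 0  0  -1  |   -6 ]
  [ 0  1   1  |    1 ]
R2 ↔ R3
  [ 1  0  -3  |  -19 ]
  [ 0  1   1  |    1 ]
  [ 0  0  -1  |   -6 ]
R3 ← -1·R3
  [ 1  0  -3  |  -19 ]
  [ 0  1   1  |    1 ]
  [ 0  0   1  |    6 ]
R2 ← R2 − R3
  [ 1  0  -3  |  -19 ]
  [ 0  1   0  |   -5 ]
  [ 0  0   1  |    6 ]
R1 ← R1 + 3·R3
  [ 1  0  0  |  -1 ]
  [ 0  1  0  |  -5 ]
  [ 0  0  1  |   6 ]
Reading off the last column: a = -1, b = -5, c = 6.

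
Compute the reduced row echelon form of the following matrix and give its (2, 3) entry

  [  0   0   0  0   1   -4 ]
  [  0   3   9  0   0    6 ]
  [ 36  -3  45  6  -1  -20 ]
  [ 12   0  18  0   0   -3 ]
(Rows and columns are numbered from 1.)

3

R1 <=> R3
  [ 36  -3  45  6  -1  -20 ]
  [  0   3   9  0   0    6 ]
  [  0   0   0  0   1   -4 ]
  [ 12   0  18  0   0   -3 ]
R1 := 1/36·R1
  [  1  -1/12  5/4  1/6  -1/36  -5/9 ]
  [  0      3    9    0      0     6 ]
  [  0      0    0    0      1    -4 ]
  [ 12      0   18    0      0    -3 ]
R4 := R4 − 12·R1
  [ 1  -1/12  5/4  1/6  -1/36  -5/9 ]
  [ 0      3    9    0      0     6 ]
  [ 0      0    0    0      1    -4 ]
  [ 0      1    3   -2    1/3  11/3 ]
R2 := 1/3·R2
  [ 1  -1/12  5/4  1/6  -1/36  -5/9 ]
  [ 0      1    3    0      0     2 ]
  [ 0      0    0    0      1    -4 ]
  [ 0      1    3   -2    1/3  11/3 ]
R4 := R4 − R2
  [ 1  -1/12  5/4  1/6  -1/36  -5/9 ]
  [ 0      1    3    0      0     2 ]
  [ 0      0    0    0      1    -4 ]
  [ 0      0    0   -2    1/3   5/3 ]
R3 <=> R4
  [ 1  -1/12  5/4  1/6  -1/36  -5/9 ]
  [ 0      1    3    0      0     2 ]
  [ 0      0    0   -2    1/3   5/3 ]
  [ 0      0    0    0      1    -4 ]
R3 := -1/2·R3
  [ 1  -1/12  5/4  1/6  -1/36  -5/9 ]
  [ 0      1    3    0      0     2 ]
  [ 0      0    0    1   -1/6  -5/6 ]
  [ 0      0    0    0      1    -4 ]
R3 := R3 + 1/6·R4
  [ 1  -1/12  5/4  1/6  -1/36  -5/9 ]
  [ 0      1    3    0      0     2 ]
  [ 0      0    0    1      0  -3/2 ]
  [ 0      0    0    0      1    -4 ]
R1 := R1 + 1/36·R4
  [ 1  -1/12  5/4  1/6  0  -2/3 ]
  [ 0      1    3    0  0     2 ]
  [ 0      0    0    1  0  -3/2 ]
  [ 0      0    0    0  1    -4 ]
R1 := R1 − 1/6·R3
  [ 1  -1/12  5/4  0  0  -5/12 ]
  [ 0      1    3  0  0      2 ]
  [ 0      0    0  1  0   -3/2 ]
  [ 0      0    0  0  1     -4 ]
R1 := R1 + 1/12·R2
  [ 1  0  3/2  0  0  -1/4 ]
  [ 0  1    3  0  0     2 ]
  [ 0  0    0  1  0  -3/2 ]
  [ 0  0    0  0  1    -4 ]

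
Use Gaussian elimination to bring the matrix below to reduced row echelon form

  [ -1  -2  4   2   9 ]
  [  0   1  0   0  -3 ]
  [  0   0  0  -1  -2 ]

[[1, 0, -4, 0, 1], [0, 1, 0, 0, -3], [0, 0, 0, 1, 2]]

r1 ← -1·r1
  [ 1  2  -4  -2  -9 ]
  [ 0  1   0   0  -3 ]
  [ 0  0   0  -1  -2 ]
r3 ← -1·r3
  [ 1  2  -4  -2  -9 ]
  [ 0  1   0   0  -3 ]
  [ 0  0   0   1   2 ]
r1 ← r1 + 2·r3
  [ 1  2  -4  0  -5 ]
  [ 0  1   0  0  -3 ]
  [ 0  0   0  1   2 ]
r1 ← r1 − 2·r2
  [ 1  0  -4  0   1 ]
  [ 0  1   0  0  -3 ]
  [ 0  0   0  1   2 ]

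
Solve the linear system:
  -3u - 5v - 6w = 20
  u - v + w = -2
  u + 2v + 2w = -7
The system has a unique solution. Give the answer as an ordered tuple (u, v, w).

(-1, -1, -2)

Form the augmented matrix and row-reduce:
  [ -3  -5  -6  |  20 ]
  [  1  -1   1  |  -2 ]
  [  1   2   2  |  -7 ]
R1 -> -1/3·R1
  [ 1  5/3  2  |  -20/3 ]
  [ 1   -1  1  |     -2 ]
  [ 1    2  2  |     -7 ]
R2 -> R2 − R1
  [ 1   5/3   2  |  -20/3 ]
  [ 0  -8/3  -1  |   14/3 ]
  [ 1     2   2  |     -7 ]
R3 -> R3 − R1
  [ 1   5/3   2  |  -20/3 ]
  [ 0  -8/3  -1  |   14/3 ]
  [ 0   1/3   0  |   -1/3 ]
R2 -> -3/8·R2
  [ 1  5/3    2  |  -20/3 ]
  [ 0    1  3/8  |   -7/4 ]
  [ 0  1/3    0  |   -1/3 ]
R3 -> R3 − 1/3·R2
  [ 1  5/3     2  |  -20/3 ]
  [ 0    1   3/8  |   -7/4 ]
  [ 0    0  -1/8  |    1/4 ]
R3 -> -8·R3
  [ 1  5/3    2  |  -20/3 ]
  [ 0    1  3/8  |   -7/4 ]
  [ 0    0    1  |     -2 ]
R2 -> R2 − 3/8·R3
  [ 1  5/3  2  |  -20/3 ]
  [ 0    1  0  |     -1 ]
  [ 0    0  1  |     -2 ]
R1 -> R1 − 2·R3
  [ 1  5/3  0  |  -8/3 ]
  [ 0    1  0  |    -1 ]
  [ 0    0  1  |    -2 ]
R1 -> R1 − 5/3·R2
  [ 1  0  0  |  -1 ]
  [ 0  1  0  |  -1 ]
  [ 0  0  1  |  -2 ]
Reading off the last column: u = -1, v = -1, w = -2.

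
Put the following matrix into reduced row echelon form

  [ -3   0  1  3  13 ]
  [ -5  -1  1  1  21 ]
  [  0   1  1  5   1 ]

[[1, 0, 0, 0, -4], [0, 1, 0, 2, 0], [0, 0, 1, 3, 1]]

Multiply r1 by -1/3.
  [  1   0  -1/3  -1  -13/3 ]
  [ -5  -1     1   1     21 ]
  [  0   1     1   5      1 ]
Add 5 times r1 to r2.
  [ 1   0  -1/3  -1  -13/3 ]
  [ 0  -1  -2/3  -4   -2/3 ]
  [ 0   1     1   5      1 ]
Multiply r2 by -1.
  [ 1  0  -1/3  -1  -13/3 ]
  [ 0  1   2/3   4    2/3 ]
  [ 0  1     1   5      1 ]
Subtract r2 from r3.
  [ 1  0  -1/3  -1  -13/3 ]
  [ 0  1   2/3   4    2/3 ]
  [ 0  0   1/3   1    1/3 ]
Multiply r3 by 3.
  [ 1  0  -1/3  -1  -13/3 ]
  [ 0  1   2/3   4    2/3 ]
  [ 0  0     1   3      1 ]
Subtract 2/3 times r3 from r2.
  [ 1  0  -1/3  -1  -13/3 ]
  [ 0  1     0   2      0 ]
  [ 0  0     1   3      1 ]
Add 1/3 times r3 to r1.
  [ 1  0  0  0  -4 ]
  [ 0  1  0  2   0 ]
  [ 0  0  1  3   1 ]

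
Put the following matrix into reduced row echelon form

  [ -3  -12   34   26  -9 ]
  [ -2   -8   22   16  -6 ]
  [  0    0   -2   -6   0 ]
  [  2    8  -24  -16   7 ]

ρ1 -> -1/3·ρ1
  [  1   4  -34/3  -26/3   3 ]
  [ -2  -8     22     16  -6 ]
  [  0   0     -2     -6   0 ]
  [  2   8    -24    -16   7 ]
ρ2 -> ρ2 + 2·ρ1
  [ 1  4  -34/3  -26/3  3 ]
  [ 0  0   -2/3   -4/3  0 ]
  [ 0  0     -2     -6  0 ]
  [ 2  8    -24    -16  7 ]
ρ4 -> ρ4 − 2·ρ1
  [ 1  4  -34/3  -26/3  3 ]
  [ 0  0   -2/3   -4/3  0 ]
  [ 0  0     -2     -6  0 ]
  [ 0  0   -4/3    4/3  1 ]
ρ2 -> -3/2·ρ2
  [ 1  4  -34/3  -26/3  3 ]
  [ 0  0      1      2  0 ]
  [ 0  0     -2     -6  0 ]
  [ 0  0   -4/3    4/3  1 ]
ρ3 -> ρ3 + 2·ρ2
  [ 1  4  -34/3  -26/3  3 ]
  [ 0  0      1      2  0 ]
  [ 0  0      0     -2  0 ]
  [ 0  0   -4/3    4/3  1 ]
ρ4 -> ρ4 + 4/3·ρ2
  [ 1  4  -34/3  -26/3  3 ]
  [ 0  0      1      2  0 ]
  [ 0  0      0     -2  0 ]
  [ 0  0      0      4  1 ]
ρ3 -> -1/2·ρ3
  [ 1  4  -34/3  -26/3  3 ]
  [ 0  0      1      2  0 ]
  [ 0  0      0      1  0 ]
  [ 0  0      0      4  1 ]
ρ4 -> ρ4 − 4·ρ3
  [ 1  4  -34/3  -26/3  3 ]
  [ 0  0      1      2  0 ]
  [ 0  0      0      1  0 ]
  [ 0  0      0      0  1 ]
ρ1 -> ρ1 − 3·ρ4
  [ 1  4  -34/3  -26/3  0 ]
  [ 0  0      1      2  0 ]
  [ 0  0      0      1  0 ]
  [ 0  0      0      0  1 ]
ρ2 -> ρ2 − 2·ρ3
  [ 1  4  -34/3  -26/3  0 ]
  [ 0  0      1      0  0 ]
  [ 0  0      0      1  0 ]
  [ 0  0      0      0  1 ]
ρ1 -> ρ1 + 26/3·ρ3
  [ 1  4  -34/3  0  0 ]
  [ 0  0      1  0  0 ]
  [ 0  0      0  1  0 ]
  [ 0  0      0  0  1 ]
ρ1 -> ρ1 + 34/3·ρ2
  [ 1  4  0  0  0 ]
  [ 0  0  1  0  0 ]
  [ 0  0  0  1  0 ]
  [ 0  0  0  0  1 ]

[[1, 4, 0, 0, 0], [0, 0, 1, 0, 0], [0, 0, 0, 1, 0], [0, 0, 0, 0, 1]]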